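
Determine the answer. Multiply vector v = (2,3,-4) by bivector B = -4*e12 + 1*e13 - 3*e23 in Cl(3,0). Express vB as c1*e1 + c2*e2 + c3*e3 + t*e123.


vB has grade-1 (vector) and grade-3 (trivector) parts: vB = (v _| B) + (v ^ B).
Vector part <vB>_1:
  e1: -v2*b12 - v3*b13 = -(3)*(-4) - (-4)*(1) = 16
  e2: v1*b12 - v3*b23 = (2)*(-4) - (-4)*(-3) = -20
  e3: v1*b13 + v2*b23 = (2)*(1) + (3)*(-3) = -7
Trivector part <vB>_3:
  e123: v1*b23 - v2*b13 + v3*b12 = (2)*(-3) - (3)*(1) + (-4)*(-4) = 7
vB = 16*e1 - 20*e2 - 7*e3 + 7*e123


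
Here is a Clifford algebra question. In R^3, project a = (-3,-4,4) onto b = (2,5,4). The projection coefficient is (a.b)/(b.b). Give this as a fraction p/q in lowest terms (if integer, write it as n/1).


Projection coefficient = (a . b) / (b . b)
a . b = (-3)*2 + (-4)*5 + 4*4
= -6 + (-20) + 16 = -10
b . b = 2^2 + 5^2 + 4^2
= 4 + 25 + 16 = 45
Coefficient = -10/45
In lowest terms: -2/9


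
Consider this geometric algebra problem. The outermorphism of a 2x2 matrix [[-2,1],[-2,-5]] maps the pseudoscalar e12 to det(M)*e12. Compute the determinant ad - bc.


The outermorphism of a linear map f sends e1^e2 to f(e1)^f(e2).
f(e1) = -2*e1 - 2*e2
f(e2) = 1*e1 - 5*e2
f(e1) ^ f(e2) = (-2*e1 - 2*e2) ^ (1*e1 - 5*e2)
= (-2)*(-5)*e12 + (-2)*1*e21
= (10 - (-2))*e12
= 12*e12
Coefficient = 12


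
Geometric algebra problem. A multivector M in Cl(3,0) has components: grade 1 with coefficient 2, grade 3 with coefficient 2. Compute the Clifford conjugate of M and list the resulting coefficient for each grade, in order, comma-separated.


Clifford conjugate sign for grade k: (-1)^(k(k+1)/2)
Grade 1: (-1)^(1*2/2) = (-1)^1 = -1, coeff 2 -> -2
Grade 3: (-1)^(3*4/2) = (-1)^6 = 1, coeff 2 -> 2
Conjugated coefficients: -2, 2


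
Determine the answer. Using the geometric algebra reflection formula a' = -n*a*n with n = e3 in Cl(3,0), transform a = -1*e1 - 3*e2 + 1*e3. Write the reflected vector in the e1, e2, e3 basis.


Reflection formula: a' = -n*a*n, with n = e3 (unit vector, n^2 = 1).
For reflection through hyperplane perp to e3:
The component along e3 flips sign, others stay.
a = (-1, -3, 1)
a' = (-1, -3, -1)
a' = -1*e1 - 3*e2 - 1*e3


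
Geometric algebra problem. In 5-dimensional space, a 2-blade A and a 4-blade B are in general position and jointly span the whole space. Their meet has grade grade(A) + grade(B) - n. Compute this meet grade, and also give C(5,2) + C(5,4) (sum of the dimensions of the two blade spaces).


Meet grade = grade(A) + grade(B) - n
= 2 + 4 - 5 = 1
C(5,2) = 10
C(5,4) = 5
dim_A + dim_B = 10 + 5 = 15


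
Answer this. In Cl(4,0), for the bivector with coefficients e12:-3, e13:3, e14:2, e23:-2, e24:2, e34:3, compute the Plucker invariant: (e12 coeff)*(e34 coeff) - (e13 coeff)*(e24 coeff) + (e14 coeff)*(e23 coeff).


Plucker relation: af - be + cd
a*f = (-3)*3 = -9
b*e = 3*2 = 6
c*d = 2*(-2) = -4
af - be + cd = -9 - 6 + (-4)
= -19


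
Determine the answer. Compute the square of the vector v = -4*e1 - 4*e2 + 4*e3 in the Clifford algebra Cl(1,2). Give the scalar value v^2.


v^2 = sum of c_i^2 * e_i^2
Positive signature terms (e_i^2 = +1): (-4)^2 = 16
Negative signature terms (e_j^2 = -1): (-4)^2 + 4^2 = 32
v^2 = 16 - 32 = -16


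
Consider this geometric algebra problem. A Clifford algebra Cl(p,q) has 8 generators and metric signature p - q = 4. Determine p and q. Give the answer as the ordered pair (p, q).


We need p + q = 8 and p - q = 4.
Adding: 2p = 8 + 4 = 12, so p = 6.
Then q = 8 - 6 = 2.
(p, q) = (6, 2)


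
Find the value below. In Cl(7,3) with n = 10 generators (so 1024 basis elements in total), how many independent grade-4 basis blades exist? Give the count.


Number of grade-k basis blades in Cl(p,q) with n = p + q is C(n, k).
n = 7 + 3 = 10
C(10, 4) = 10! / (4! * 6!)
= 3628800 / (24 * 720)
= 210


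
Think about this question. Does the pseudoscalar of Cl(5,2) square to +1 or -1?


The pseudoscalar I = e1...e_n (product of all n generators) of Cl(p,q) satisfies I^2 = (-1)^(q + n(n-1)/2).
p = 5, q = 2, n = p + q = 7
n(n-1)/2 = 7 * 6 / 2 = 21
Exponent = q + n(n-1)/2 = 2 + 21 = 23
I^2 = (-1)^23 = -1


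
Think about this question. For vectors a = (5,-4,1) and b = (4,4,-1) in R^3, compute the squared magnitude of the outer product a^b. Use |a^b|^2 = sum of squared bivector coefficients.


a wedge b = (a1*b2 - a2*b1)*e12 + (a1*b3 - a3*b1)*e13 + (a2*b3 - a3*b2)*e23
e12 coeff: 5*4 - (-4)*4 = 20 - (-16) = 36
e13 coeff: 5*(-1) - 1*4 = -5 - 4 = -9
e23 coeff: (-4)*(-1) - 1*4 = 4 - 4 = 0
|a wedge b|^2 = 36^2 + (-9)^2 + 0^2
= 1296 + 81 + 0
= 1377


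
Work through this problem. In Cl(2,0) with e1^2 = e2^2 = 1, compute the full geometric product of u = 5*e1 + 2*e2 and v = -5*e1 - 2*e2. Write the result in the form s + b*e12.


Expand: (5*e1 + 2*e2)(-5*e1 - 2*e2)
= 5*(-5)*e1e1 + 5*(-2)*e1e2 + 2*(-5)*e2e1 + 2*(-2)*e2e2
Using e1^2 = e2^2 = 1, e2e1 = -e1e2:
Scalar part s = 5*(-5) + 2*(-2) = -25 + (-4) = -29
Bivector part b = 5*(-2) - 2*(-5) = -10 - (-10) = 0
uv = -29 + 0*e12


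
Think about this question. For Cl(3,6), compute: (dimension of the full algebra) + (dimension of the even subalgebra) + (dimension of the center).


n = 3 + 6 = 9
Total dim = 2^9 = 512
Even subalgebra dim = 2^8 = 256
n is odd, so center dim = 2
Sum = 512 + 256 + 2 = 770


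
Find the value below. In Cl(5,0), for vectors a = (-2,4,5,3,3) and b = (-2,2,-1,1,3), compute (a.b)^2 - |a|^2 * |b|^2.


a . b = (-2)*(-2) + 4*2 + 5*(-1) + 3*1 + 3*3
= 4 + 8 + (-5) + 3 + 9 = 19
|a|^2 = (-2)^2 + 4^2 + 5^2 + 3^2 + 3^2 = 63
|b|^2 = (-2)^2 + 2^2 + (-1)^2 + 1^2 + 3^2 = 19
(a.b)^2 = 19^2 = 361
|a|^2 * |b|^2 = 63 * 19 = 1197
Result = 361 - 1197 = -836


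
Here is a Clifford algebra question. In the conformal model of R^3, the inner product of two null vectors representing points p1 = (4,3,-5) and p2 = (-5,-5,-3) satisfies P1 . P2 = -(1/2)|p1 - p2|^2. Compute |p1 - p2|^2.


p1 - p2 = (9, 8, -2)
|p1 - p2|^2 = 9^2 + 8^2 + (-2)^2
= 81 + 64 + 4
= 149


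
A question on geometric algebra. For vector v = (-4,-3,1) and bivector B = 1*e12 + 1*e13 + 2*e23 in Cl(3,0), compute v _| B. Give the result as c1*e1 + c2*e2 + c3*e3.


Left contraction v _| B = <vB>_1 (grade-1 part of the geometric product vB).
Using e1_|e12 = e2, e2_|e12 = -e1, e1_|e13 = e3, e3_|e13 = -e1, e2_|e23 = e3, e3_|e23 = -e2:
e1 coeff: -v2*b12 - v3*b13 = -(-3)*(1) - (1)*(1) = 2
e2 coeff: v1*b12 - v3*b23 = (-4)*(1) - (1)*(2) = -6
e3 coeff: v1*b13 + v2*b23 = (-4)*(1) + (-3)*(2) = -10
v _| B = 2*e1 - 6*e2 - 10*e3


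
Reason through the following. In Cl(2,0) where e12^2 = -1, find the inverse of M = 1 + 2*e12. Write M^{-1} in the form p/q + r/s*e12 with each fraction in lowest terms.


M = 1 + 2*e12, where e12^2 = -1.
Since M commutes with its reverse ~M = a - b*e12, M * ~M = a^2 - b^2*e12^2 = a^2 + b^2.
So M^{-1} = ~M / (a^2 + b^2) = (a - b*e12)/(a^2 + b^2).
a^2 + b^2 = 1 + 4 = 5
Scalar part = 1/5 = 1/5
Bivector coeff = -2/5 = -2/5
M^{-1} = 1/5 - 2/5*e12


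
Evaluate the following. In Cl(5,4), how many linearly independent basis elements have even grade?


Even subalgebra dimension = 2^(n-1)
n = 5 + 4 = 9
2^(9 - 1) = 2^8 = 256
Verification: sum of C(9,k) for even k = 1 + 36 + 126 + 84 + 9 = 256
Result = 256


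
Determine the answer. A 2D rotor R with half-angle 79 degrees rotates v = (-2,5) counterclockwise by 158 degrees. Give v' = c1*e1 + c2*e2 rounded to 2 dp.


Rotor R = cos(79deg) - sin(79deg)*e12
Rotation angle theta = 2 * 79 = 158 degrees
v' = R*v*~R rotates v by theta.
cos(158deg) = -0.9272, sin(158deg) = 0.3746
v'_1 = -2*cos(158deg) - 5*sin(158deg)
= -2*(-0.9272) - 5*0.3746
= -0.02
v'_2 = -2*sin(158deg) + 5*cos(158deg)
= -2*0.3746 + 5*(-0.9272)
= -5.39
v' = -0.02*e1 - 5.39*e2


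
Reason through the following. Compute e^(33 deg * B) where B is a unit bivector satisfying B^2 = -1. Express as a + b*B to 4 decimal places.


For a unit bivector B with B^2 = -1, the exponential series gives
e^(theta*B) = cos(theta) + sin(theta)*B (the GA analogue of Euler's formula).
theta = 33 degrees = 0.575959 rad
cos(33 deg) = 0.8387
sin(33 deg) = 0.5446
exp(theta*B) = 0.8387 + 0.5446*B


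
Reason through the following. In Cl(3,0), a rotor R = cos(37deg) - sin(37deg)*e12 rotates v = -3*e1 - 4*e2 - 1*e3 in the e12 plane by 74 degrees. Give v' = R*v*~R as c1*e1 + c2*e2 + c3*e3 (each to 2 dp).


Rotor R = cos(37deg) - sin(37deg)*e12
Rotation angle theta = 2 * 37 = 74 degrees in the e12 plane (e1 -> e2).
The component perpendicular to the plane (e3) is invariant: v'_3 = v3 = -1.00
cos(74deg) = 0.2756, sin(74deg) = 0.9613
v'_1 = v1*cos(theta) - v2*sin(theta) = -3*0.2756 - (-4)*0.9613 = 3.02
v'_2 = v1*sin(theta) + v2*cos(theta) = -3*0.9613 + (-4)*0.2756 = -3.99
v' = 3.02*e1 - 3.99*e2 - 1.00*e3


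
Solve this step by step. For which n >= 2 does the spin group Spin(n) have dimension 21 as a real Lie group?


dim Spin(n) = dim so(n) = n(n-1)/2.
Solve n(n-1)/2 = 21, i.e. n^2 - n - 42 = 0.
Discriminant = 1 + 8*21 = 169
n = (1 + sqrt(169))/2 = (1 + 13)/2 = 7


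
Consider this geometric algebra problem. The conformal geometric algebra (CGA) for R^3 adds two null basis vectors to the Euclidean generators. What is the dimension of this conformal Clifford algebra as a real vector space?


The conformal model of R^3 uses Cl(4,1): the 3 Euclidean generators plus two extra orthogonal generators e+ (e+^2 = +1) and e- (e-^2 = -1), from which the null vectors e0, einf are built.
Number of generators m = 3 + 2 = 5.
dim Cl(p,q) = 2^m = 2^5 = 32


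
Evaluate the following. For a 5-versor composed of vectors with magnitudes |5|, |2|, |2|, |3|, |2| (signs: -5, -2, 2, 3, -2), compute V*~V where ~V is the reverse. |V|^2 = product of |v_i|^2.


Each vector v_i has |v_i|^2 = s_i^2
Squared scales: (-5)^2 = 25, (-2)^2 = 4, 2^2 = 4, 3^2 = 9, (-2)^2 = 4
|V|^2 = 25 * 4 * 4 * 9 * 4
= 14400


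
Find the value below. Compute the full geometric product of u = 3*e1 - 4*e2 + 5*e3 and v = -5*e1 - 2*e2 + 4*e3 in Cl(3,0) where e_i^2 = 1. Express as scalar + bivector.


In Cl(3,0): e_i^2 = 1, e_ie_j = -e_je_i for i != j.
Scalar part = u . v = 3*(-5) + (-4)*(-2) + 5*4
= -15 + 8 + 20 = 13
e12 coeff = 3*(-2) - (-4)*(-5) = -6 - 20 = -26
e13 coeff = 3*4 - 5*(-5) = 12 - (-25) = 37
e23 coeff = (-4)*4 - 5*(-2) = -16 - (-10) = -6
uv = 13 - 26*e12 + 37*e13 - 6*e23


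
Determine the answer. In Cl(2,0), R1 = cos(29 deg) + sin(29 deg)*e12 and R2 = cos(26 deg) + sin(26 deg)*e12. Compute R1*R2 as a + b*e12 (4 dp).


Same-plane rotors commute and their half-angles add:
R1*R2 = cos(a1 + a2) + sin(a1 + a2)*e12.
a1 + a2 = 29 + 26 = 55 deg
cos(55 deg) = 0.5736
sin(55 deg) = 0.8192
R1*R2 = 0.5736 + 0.8192*e12


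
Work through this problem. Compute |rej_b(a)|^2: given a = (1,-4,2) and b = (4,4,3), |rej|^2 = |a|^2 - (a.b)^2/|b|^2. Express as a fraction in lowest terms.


|a|^2 = 1^2 + (-4)^2 + 2^2 = 21
|b|^2 = 4^2 + 4^2 + 3^2 = 41
a . b = 1*4 + (-4)*4 + 2*3 = -6
(a.b)^2 = (-6)^2 = 36
|rej|^2 = 21 - 36/41
= (861 - 36)/41
= 825/41
In lowest terms: 825/41


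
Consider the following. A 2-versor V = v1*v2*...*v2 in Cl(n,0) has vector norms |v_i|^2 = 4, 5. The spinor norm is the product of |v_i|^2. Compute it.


Spinor norm N(V) = |v1|^2 * |v2|^2 * ... * |v2|^2
= 4 * 5
Running product: 4, 20
N(V) = 20


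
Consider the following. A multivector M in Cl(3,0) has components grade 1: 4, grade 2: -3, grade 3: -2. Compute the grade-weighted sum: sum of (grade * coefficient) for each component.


Grade-weighted sum = sum of grade_k * coefficient_k
1*4 = 4
2*(-3) = -6
3*(-2) = -6
Total = 4 + (-6) + (-6) = -8


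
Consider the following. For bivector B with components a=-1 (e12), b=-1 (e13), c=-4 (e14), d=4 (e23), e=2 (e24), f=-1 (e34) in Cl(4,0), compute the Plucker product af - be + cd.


Plucker relation: af - be + cd
a*f = (-1)*(-1) = 1
b*e = (-1)*2 = -2
c*d = (-4)*4 = -16
af - be + cd = 1 - (-2) + (-16)
= -13


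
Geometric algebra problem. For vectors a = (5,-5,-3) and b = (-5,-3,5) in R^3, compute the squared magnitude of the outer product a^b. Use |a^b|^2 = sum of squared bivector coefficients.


a wedge b = (a1*b2 - a2*b1)*e12 + (a1*b3 - a3*b1)*e13 + (a2*b3 - a3*b2)*e23
e12 coeff: 5*(-3) - (-5)*(-5) = -15 - 25 = -40
e13 coeff: 5*5 - (-3)*(-5) = 25 - 15 = 10
e23 coeff: (-5)*5 - (-3)*(-3) = -25 - 9 = -34
|a wedge b|^2 = (-40)^2 + 10^2 + (-34)^2
= 1600 + 100 + 1156
= 2856


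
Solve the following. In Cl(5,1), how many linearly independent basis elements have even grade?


Even subalgebra dimension = 2^(n-1)
n = 5 + 1 = 6
2^(6 - 1) = 2^5 = 32
Verification: sum of C(6,k) for even k = 1 + 15 + 15 + 1 = 32
Result = 32


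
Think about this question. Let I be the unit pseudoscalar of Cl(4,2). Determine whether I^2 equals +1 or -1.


The pseudoscalar I = e1...e_n (product of all n generators) of Cl(p,q) satisfies I^2 = (-1)^(q + n(n-1)/2).
p = 4, q = 2, n = p + q = 6
n(n-1)/2 = 6 * 5 / 2 = 15
Exponent = q + n(n-1)/2 = 2 + 15 = 17
I^2 = (-1)^17 = -1


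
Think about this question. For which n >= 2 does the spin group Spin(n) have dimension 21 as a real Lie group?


dim Spin(n) = dim so(n) = n(n-1)/2.
Solve n(n-1)/2 = 21, i.e. n^2 - n - 42 = 0.
Discriminant = 1 + 8*21 = 169
n = (1 + sqrt(169))/2 = (1 + 13)/2 = 7


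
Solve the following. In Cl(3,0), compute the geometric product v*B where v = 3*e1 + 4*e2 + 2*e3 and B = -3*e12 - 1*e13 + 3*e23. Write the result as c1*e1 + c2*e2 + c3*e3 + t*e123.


vB has grade-1 (vector) and grade-3 (trivector) parts: vB = (v _| B) + (v ^ B).
Vector part <vB>_1:
  e1: -v2*b12 - v3*b13 = -(4)*(-3) - (2)*(-1) = 14
  e2: v1*b12 - v3*b23 = (3)*(-3) - (2)*(3) = -15
  e3: v1*b13 + v2*b23 = (3)*(-1) + (4)*(3) = 9
Trivector part <vB>_3:
  e123: v1*b23 - v2*b13 + v3*b12 = (3)*(3) - (4)*(-1) + (2)*(-3) = 7
vB = 14*e1 - 15*e2 + 9*e3 + 7*e123


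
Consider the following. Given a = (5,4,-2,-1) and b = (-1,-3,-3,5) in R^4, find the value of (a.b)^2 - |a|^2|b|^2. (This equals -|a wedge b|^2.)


a . b = 5*(-1) + 4*(-3) + (-2)*(-3) + (-1)*5
= -5 + (-12) + 6 + (-5) = -16
|a|^2 = 5^2 + 4^2 + (-2)^2 + (-1)^2 = 46
|b|^2 = (-1)^2 + (-3)^2 + (-3)^2 + 5^2 = 44
(a.b)^2 = (-16)^2 = 256
|a|^2 * |b|^2 = 46 * 44 = 2024
Result = 256 - 2024 = -1768


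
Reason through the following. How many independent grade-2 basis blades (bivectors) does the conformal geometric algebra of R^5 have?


The conformal model of R^5 uses Cl(6,1) with m = 5 + 2 = 7 generators.
Number of grade-2 blades = C(m, 2) = C(7, 2)
= 7*6/2 = 21


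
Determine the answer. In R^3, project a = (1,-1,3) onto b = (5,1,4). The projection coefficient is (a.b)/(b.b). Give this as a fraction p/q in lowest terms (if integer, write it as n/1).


Projection coefficient = (a . b) / (b . b)
a . b = 1*5 + (-1)*1 + 3*4
= 5 + (-1) + 12 = 16
b . b = 5^2 + 1^2 + 4^2
= 25 + 1 + 16 = 42
Coefficient = 16/42
In lowest terms: 8/21


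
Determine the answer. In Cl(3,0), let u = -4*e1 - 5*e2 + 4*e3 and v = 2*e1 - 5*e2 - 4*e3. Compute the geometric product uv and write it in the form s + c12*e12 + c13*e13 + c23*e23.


In Cl(3,0): e_i^2 = 1, e_ie_j = -e_je_i for i != j.
Scalar part = u . v = (-4)*2 + (-5)*(-5) + 4*(-4)
= -8 + 25 + (-16) = 1
e12 coeff = (-4)*(-5) - (-5)*2 = 20 - (-10) = 30
e13 coeff = (-4)*(-4) - 4*2 = 16 - 8 = 8
e23 coeff = (-5)*(-4) - 4*(-5) = 20 - (-20) = 40
uv = 1 + 30*e12 + 8*e13 + 40*e23


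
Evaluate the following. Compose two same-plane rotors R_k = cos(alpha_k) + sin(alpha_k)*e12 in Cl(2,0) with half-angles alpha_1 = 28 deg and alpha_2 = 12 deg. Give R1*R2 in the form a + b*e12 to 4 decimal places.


Same-plane rotors commute and their half-angles add:
R1*R2 = cos(a1 + a2) + sin(a1 + a2)*e12.
a1 + a2 = 28 + 12 = 40 deg
cos(40 deg) = 0.7660
sin(40 deg) = 0.6428
R1*R2 = 0.7660 + 0.6428*e12


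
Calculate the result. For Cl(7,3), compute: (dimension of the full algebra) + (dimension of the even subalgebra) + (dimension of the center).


n = 7 + 3 = 10
Total dim = 2^10 = 1024
Even subalgebra dim = 2^9 = 512
n is even, so center dim = 1
Sum = 1024 + 512 + 1 = 1537


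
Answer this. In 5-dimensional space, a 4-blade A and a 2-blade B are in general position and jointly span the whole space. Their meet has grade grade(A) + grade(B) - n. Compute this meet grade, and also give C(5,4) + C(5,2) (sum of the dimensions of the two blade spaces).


Meet grade = grade(A) + grade(B) - n
= 4 + 2 - 5 = 1
C(5,4) = 5
C(5,2) = 10
dim_A + dim_B = 5 + 10 = 15


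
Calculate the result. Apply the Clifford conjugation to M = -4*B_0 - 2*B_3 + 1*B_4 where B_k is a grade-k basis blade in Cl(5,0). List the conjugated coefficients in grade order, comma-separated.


Clifford conjugate sign for grade k: (-1)^(k(k+1)/2)
Grade 0: (-1)^(0*1/2) = (-1)^0 = 1, coeff -4 -> -4
Grade 3: (-1)^(3*4/2) = (-1)^6 = 1, coeff -2 -> -2
Grade 4: (-1)^(4*5/2) = (-1)^10 = 1, coeff 1 -> 1
Conjugated coefficients: -4, -2, 1


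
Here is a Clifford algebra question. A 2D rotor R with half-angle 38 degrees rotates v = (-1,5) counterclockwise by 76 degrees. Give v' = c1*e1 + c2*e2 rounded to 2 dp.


Rotor R = cos(38deg) - sin(38deg)*e12
Rotation angle theta = 2 * 38 = 76 degrees
v' = R*v*~R rotates v by theta.
cos(76deg) = 0.2419, sin(76deg) = 0.9703
v'_1 = -1*cos(76deg) - 5*sin(76deg)
= -1*0.2419 - 5*0.9703
= -5.09
v'_2 = -1*sin(76deg) + 5*cos(76deg)
= -1*0.9703 + 5*0.2419
= 0.24
v' = -5.09*e1 + 0.24*e2


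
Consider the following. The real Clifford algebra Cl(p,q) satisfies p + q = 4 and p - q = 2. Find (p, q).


We need p + q = 4 and p - q = 2.
Adding: 2p = 4 + 2 = 6, so p = 3.
Then q = 4 - 3 = 1.
(p, q) = (3, 1)


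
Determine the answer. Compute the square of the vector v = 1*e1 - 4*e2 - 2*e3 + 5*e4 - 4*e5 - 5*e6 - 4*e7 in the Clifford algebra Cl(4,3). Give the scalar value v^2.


v^2 = sum of c_i^2 * e_i^2
Positive signature terms (e_i^2 = +1): 1^2 + (-4)^2 + (-2)^2 + 5^2 = 46
Negative signature terms (e_j^2 = -1): (-4)^2 + (-5)^2 + (-4)^2 = 57
v^2 = 46 - 57 = -11


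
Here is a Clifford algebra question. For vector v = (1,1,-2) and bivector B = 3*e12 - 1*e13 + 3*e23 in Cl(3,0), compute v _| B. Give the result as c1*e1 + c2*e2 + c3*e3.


Left contraction v _| B = <vB>_1 (grade-1 part of the geometric product vB).
Using e1_|e12 = e2, e2_|e12 = -e1, e1_|e13 = e3, e3_|e13 = -e1, e2_|e23 = e3, e3_|e23 = -e2:
e1 coeff: -v2*b12 - v3*b13 = -(1)*(3) - (-2)*(-1) = -5
e2 coeff: v1*b12 - v3*b23 = (1)*(3) - (-2)*(3) = 9
e3 coeff: v1*b13 + v2*b23 = (1)*(-1) + (1)*(3) = 2
v _| B = -5*e1 + 9*e2 + 2*e3


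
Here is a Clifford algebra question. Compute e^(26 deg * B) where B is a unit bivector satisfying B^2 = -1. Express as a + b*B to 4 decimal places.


For a unit bivector B with B^2 = -1, the exponential series gives
e^(theta*B) = cos(theta) + sin(theta)*B (the GA analogue of Euler's formula).
theta = 26 degrees = 0.453786 rad
cos(26 deg) = 0.8988
sin(26 deg) = 0.4384
exp(theta*B) = 0.8988 + 0.4384*B


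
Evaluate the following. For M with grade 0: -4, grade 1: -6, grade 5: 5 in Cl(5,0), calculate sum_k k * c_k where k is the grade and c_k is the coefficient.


Grade-weighted sum = sum of grade_k * coefficient_k
0*(-4) = 0
1*(-6) = -6
5*5 = 25
Total = 0 + (-6) + 25 = 19


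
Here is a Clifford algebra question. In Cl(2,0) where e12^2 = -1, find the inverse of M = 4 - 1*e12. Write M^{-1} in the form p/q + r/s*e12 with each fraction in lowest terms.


M = 4 - 1*e12, where e12^2 = -1.
Since M commutes with its reverse ~M = a - b*e12, M * ~M = a^2 - b^2*e12^2 = a^2 + b^2.
So M^{-1} = ~M / (a^2 + b^2) = (a - b*e12)/(a^2 + b^2).
a^2 + b^2 = 16 + 1 = 17
Scalar part = 4/17 = 4/17
Bivector coeff = 1/17 = 1/17
M^{-1} = 4/17 + 1/17*e12


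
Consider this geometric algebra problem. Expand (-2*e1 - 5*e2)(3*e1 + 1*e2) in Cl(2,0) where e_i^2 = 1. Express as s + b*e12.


Expand: (-2*e1 - 5*e2)(3*e1 + 1*e2)
= (-2)*3*e1e1 + (-2)*1*e1e2 + (-5)*3*e2e1 + (-5)*1*e2e2
Using e1^2 = e2^2 = 1, e2e1 = -e1e2:
Scalar part s = (-2)*3 + (-5)*1 = -6 + (-5) = -11
Bivector part b = (-2)*1 - (-5)*3 = -2 - (-15) = 13
uv = -11 + 13*e12


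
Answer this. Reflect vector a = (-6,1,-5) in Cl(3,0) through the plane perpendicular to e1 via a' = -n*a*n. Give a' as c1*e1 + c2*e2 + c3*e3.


Reflection formula: a' = -n*a*n, with n = e1 (unit vector, n^2 = 1).
For reflection through hyperplane perp to e1:
The component along e1 flips sign, others stay.
a = (-6, 1, -5)
a' = (6, 1, -5)
a' = 6*e1 + 1*e2 - 5*e3


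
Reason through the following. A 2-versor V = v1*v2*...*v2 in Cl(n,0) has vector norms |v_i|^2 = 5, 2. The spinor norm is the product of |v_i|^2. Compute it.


Spinor norm N(V) = |v1|^2 * |v2|^2 * ... * |v2|^2
= 5 * 2
Running product: 5, 10
N(V) = 10


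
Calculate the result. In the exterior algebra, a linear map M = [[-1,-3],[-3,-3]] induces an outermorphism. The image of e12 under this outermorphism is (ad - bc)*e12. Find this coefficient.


The outermorphism of a linear map f sends e1^e2 to f(e1)^f(e2).
f(e1) = -1*e1 - 3*e2
f(e2) = -3*e1 - 3*e2
f(e1) ^ f(e2) = (-1*e1 - 3*e2) ^ (-3*e1 - 3*e2)
= (-1)*(-3)*e12 + (-3)*(-3)*e21
= (3 - 9)*e12
= -6*e12
Coefficient = -6


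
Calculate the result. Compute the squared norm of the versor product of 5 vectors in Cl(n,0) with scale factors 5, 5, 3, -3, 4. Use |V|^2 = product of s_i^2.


Each vector v_i has |v_i|^2 = s_i^2
Squared scales: 5^2 = 25, 5^2 = 25, 3^2 = 9, (-3)^2 = 9, 4^2 = 16
|V|^2 = 25 * 25 * 9 * 9 * 16
= 810000


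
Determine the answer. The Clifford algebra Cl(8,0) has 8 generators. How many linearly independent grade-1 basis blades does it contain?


Number of grade-k basis blades in Cl(p,q) with n = p + q is C(n, k).
n = 8 + 0 = 8
C(8, 1) = 8! / (1! * 7!)
= 40320 / (1 * 5040)
= 8


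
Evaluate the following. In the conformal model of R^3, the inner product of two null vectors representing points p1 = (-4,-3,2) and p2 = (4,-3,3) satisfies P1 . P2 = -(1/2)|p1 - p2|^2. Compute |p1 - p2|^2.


p1 - p2 = (-8, 0, -1)
|p1 - p2|^2 = (-8)^2 + 0^2 + (-1)^2
= 64 + 0 + 1
= 65


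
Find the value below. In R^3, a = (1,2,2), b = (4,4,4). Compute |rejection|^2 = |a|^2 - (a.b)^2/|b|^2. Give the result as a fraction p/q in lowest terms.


|a|^2 = 1^2 + 2^2 + 2^2 = 9
|b|^2 = 4^2 + 4^2 + 4^2 = 48
a . b = 1*4 + 2*4 + 2*4 = 20
(a.b)^2 = 20^2 = 400
|rej|^2 = 9 - 400/48
= (432 - 400)/48
= 32/48
In lowest terms: 2/3


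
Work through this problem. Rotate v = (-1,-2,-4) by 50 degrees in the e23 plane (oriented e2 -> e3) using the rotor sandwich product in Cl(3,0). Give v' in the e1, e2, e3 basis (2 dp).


Rotor R = cos(25deg) - sin(25deg)*e23
Rotation angle theta = 2 * 25 = 50 degrees in the e23 plane (e2 -> e3).
The component perpendicular to the plane (e1) is invariant: v'_1 = v1 = -1.00
cos(50deg) = 0.6428, sin(50deg) = 0.7660
v'_2 = v2*cos(theta) - v3*sin(theta) = -2*0.6428 - (-4)*0.7660 = 1.78
v'_3 = v2*sin(theta) + v3*cos(theta) = -2*0.7660 + (-4)*0.6428 = -4.10
v' = -1.00*e1 + 1.78*e2 - 4.10*e3


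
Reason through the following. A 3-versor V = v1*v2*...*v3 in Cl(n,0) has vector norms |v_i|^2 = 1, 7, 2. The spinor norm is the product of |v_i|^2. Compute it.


Spinor norm N(V) = |v1|^2 * |v2|^2 * ... * |v3|^2
= 1 * 7 * 2
Running product: 1, 7, 14
N(V) = 14


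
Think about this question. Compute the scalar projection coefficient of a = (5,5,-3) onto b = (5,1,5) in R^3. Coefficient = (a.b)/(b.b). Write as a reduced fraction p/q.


Projection coefficient = (a . b) / (b . b)
a . b = 5*5 + 5*1 + (-3)*5
= 25 + 5 + (-15) = 15
b . b = 5^2 + 1^2 + 5^2
= 25 + 1 + 25 = 51
Coefficient = 15/51
In lowest terms: 5/17


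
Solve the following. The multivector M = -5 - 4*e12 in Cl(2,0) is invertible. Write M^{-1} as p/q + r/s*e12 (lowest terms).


M = -5 - 4*e12, where e12^2 = -1.
Since M commutes with its reverse ~M = a - b*e12, M * ~M = a^2 - b^2*e12^2 = a^2 + b^2.
So M^{-1} = ~M / (a^2 + b^2) = (a - b*e12)/(a^2 + b^2).
a^2 + b^2 = 25 + 16 = 41
Scalar part = -5/41 = -5/41
Bivector coeff = 4/41 = 4/41
M^{-1} = -5/41 + 4/41*e12


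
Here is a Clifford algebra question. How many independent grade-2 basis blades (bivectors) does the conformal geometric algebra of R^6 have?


The conformal model of R^6 uses Cl(7,1) with m = 6 + 2 = 8 generators.
Number of grade-2 blades = C(m, 2) = C(8, 2)
= 8*7/2 = 28


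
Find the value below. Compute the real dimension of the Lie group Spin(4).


Spin(n) double-covers SO(n); both have Lie algebra so(n) of dimension n(n-1)/2.
n = 4
n(n-1) = 4 * 3 = 12
dim Spin(4) = 12/2 = 6


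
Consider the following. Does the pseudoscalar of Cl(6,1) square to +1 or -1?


The pseudoscalar I = e1...e_n (product of all n generators) of Cl(p,q) satisfies I^2 = (-1)^(q + n(n-1)/2).
p = 6, q = 1, n = p + q = 7
n(n-1)/2 = 7 * 6 / 2 = 21
Exponent = q + n(n-1)/2 = 1 + 21 = 22
I^2 = (-1)^22 = +1


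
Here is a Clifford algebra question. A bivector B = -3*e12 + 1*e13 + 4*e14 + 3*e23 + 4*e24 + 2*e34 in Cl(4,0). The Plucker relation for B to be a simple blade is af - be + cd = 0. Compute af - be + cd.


Plucker relation: af - be + cd
a*f = (-3)*2 = -6
b*e = 1*4 = 4
c*d = 4*3 = 12
af - be + cd = -6 - 4 + 12
= 2


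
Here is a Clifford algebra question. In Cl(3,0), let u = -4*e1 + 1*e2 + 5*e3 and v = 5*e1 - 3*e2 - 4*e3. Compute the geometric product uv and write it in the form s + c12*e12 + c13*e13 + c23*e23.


In Cl(3,0): e_i^2 = 1, e_ie_j = -e_je_i for i != j.
Scalar part = u . v = (-4)*5 + 1*(-3) + 5*(-4)
= -20 + (-3) + (-20) = -43
e12 coeff = (-4)*(-3) - 1*5 = 12 - 5 = 7
e13 coeff = (-4)*(-4) - 5*5 = 16 - 25 = -9
e23 coeff = 1*(-4) - 5*(-3) = -4 - (-15) = 11
uv = -43 + 7*e12 - 9*e13 + 11*e23


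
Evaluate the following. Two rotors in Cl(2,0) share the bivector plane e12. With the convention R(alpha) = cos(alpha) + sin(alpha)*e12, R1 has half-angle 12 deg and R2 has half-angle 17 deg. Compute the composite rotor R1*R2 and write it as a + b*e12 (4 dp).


Same-plane rotors commute and their half-angles add:
R1*R2 = cos(a1 + a2) + sin(a1 + a2)*e12.
a1 + a2 = 12 + 17 = 29 deg
cos(29 deg) = 0.8746
sin(29 deg) = 0.4848
R1*R2 = 0.8746 + 0.4848*e12


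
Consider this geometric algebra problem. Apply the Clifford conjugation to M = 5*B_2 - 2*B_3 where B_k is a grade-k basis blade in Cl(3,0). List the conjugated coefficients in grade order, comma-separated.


Clifford conjugate sign for grade k: (-1)^(k(k+1)/2)
Grade 2: (-1)^(2*3/2) = (-1)^3 = -1, coeff 5 -> -5
Grade 3: (-1)^(3*4/2) = (-1)^6 = 1, coeff -2 -> -2
Conjugated coefficients: -5, -2


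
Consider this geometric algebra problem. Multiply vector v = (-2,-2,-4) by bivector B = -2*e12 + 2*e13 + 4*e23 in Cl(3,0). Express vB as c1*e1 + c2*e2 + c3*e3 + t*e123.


vB has grade-1 (vector) and grade-3 (trivector) parts: vB = (v _| B) + (v ^ B).
Vector part <vB>_1:
  e1: -v2*b12 - v3*b13 = -(-2)*(-2) - (-4)*(2) = 4
  e2: v1*b12 - v3*b23 = (-2)*(-2) - (-4)*(4) = 20
  e3: v1*b13 + v2*b23 = (-2)*(2) + (-2)*(4) = -12
Trivector part <vB>_3:
  e123: v1*b23 - v2*b13 + v3*b12 = (-2)*(4) - (-2)*(2) + (-4)*(-2) = 4
vB = 4*e1 + 20*e2 - 12*e3 + 4*e123


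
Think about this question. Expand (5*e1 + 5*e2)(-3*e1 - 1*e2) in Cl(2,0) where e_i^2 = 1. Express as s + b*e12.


Expand: (5*e1 + 5*e2)(-3*e1 - 1*e2)
= 5*(-3)*e1e1 + 5*(-1)*e1e2 + 5*(-3)*e2e1 + 5*(-1)*e2e2
Using e1^2 = e2^2 = 1, e2e1 = -e1e2:
Scalar part s = 5*(-3) + 5*(-1) = -15 + (-5) = -20
Bivector part b = 5*(-1) - 5*(-3) = -5 - (-15) = 10
uv = -20 + 10*e12


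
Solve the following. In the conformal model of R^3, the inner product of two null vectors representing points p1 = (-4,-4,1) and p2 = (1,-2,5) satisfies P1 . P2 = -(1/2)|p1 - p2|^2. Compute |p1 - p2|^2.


p1 - p2 = (-5, -2, -4)
|p1 - p2|^2 = (-5)^2 + (-2)^2 + (-4)^2
= 25 + 4 + 16
= 45


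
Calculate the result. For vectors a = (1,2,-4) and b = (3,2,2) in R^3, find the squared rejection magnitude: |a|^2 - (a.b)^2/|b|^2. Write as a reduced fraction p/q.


|a|^2 = 1^2 + 2^2 + (-4)^2 = 21
|b|^2 = 3^2 + 2^2 + 2^2 = 17
a . b = 1*3 + 2*2 + (-4)*2 = -1
(a.b)^2 = (-1)^2 = 1
|rej|^2 = 21 - 1/17
= (357 - 1)/17
= 356/17
In lowest terms: 356/17


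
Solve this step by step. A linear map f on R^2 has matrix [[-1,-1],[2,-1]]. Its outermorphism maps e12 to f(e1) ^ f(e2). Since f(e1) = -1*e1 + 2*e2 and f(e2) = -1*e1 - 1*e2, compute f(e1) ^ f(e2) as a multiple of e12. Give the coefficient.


The outermorphism of a linear map f sends e1^e2 to f(e1)^f(e2).
f(e1) = -1*e1 + 2*e2
f(e2) = -1*e1 - 1*e2
f(e1) ^ f(e2) = (-1*e1 + 2*e2) ^ (-1*e1 - 1*e2)
= (-1)*(-1)*e12 + 2*(-1)*e21
= (1 - (-2))*e12
= 3*e12
Coefficient = 3


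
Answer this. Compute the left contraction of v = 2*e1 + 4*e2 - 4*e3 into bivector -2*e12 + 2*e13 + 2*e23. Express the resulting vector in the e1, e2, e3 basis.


Left contraction v _| B = <vB>_1 (grade-1 part of the geometric product vB).
Using e1_|e12 = e2, e2_|e12 = -e1, e1_|e13 = e3, e3_|e13 = -e1, e2_|e23 = e3, e3_|e23 = -e2:
e1 coeff: -v2*b12 - v3*b13 = -(4)*(-2) - (-4)*(2) = 16
e2 coeff: v1*b12 - v3*b23 = (2)*(-2) - (-4)*(2) = 4
e3 coeff: v1*b13 + v2*b23 = (2)*(2) + (4)*(2) = 12
v _| B = 16*e1 + 4*e2 + 12*e3


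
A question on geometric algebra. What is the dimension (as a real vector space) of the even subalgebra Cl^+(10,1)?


Even subalgebra dimension = 2^(n-1)
n = 10 + 1 = 11
2^(11 - 1) = 2^10 = 1024
Verification: sum of C(11,k) for even k = 1 + 55 + 330 + 462 + 165 + 11 = 1024
Result = 1024


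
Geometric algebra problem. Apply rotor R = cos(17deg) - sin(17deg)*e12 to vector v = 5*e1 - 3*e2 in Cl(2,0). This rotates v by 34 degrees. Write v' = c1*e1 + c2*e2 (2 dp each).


Rotor R = cos(17deg) - sin(17deg)*e12
Rotation angle theta = 2 * 17 = 34 degrees
v' = R*v*~R rotates v by theta.
cos(34deg) = 0.8290, sin(34deg) = 0.5592
v'_1 = 5*cos(34deg) - (-3)*sin(34deg)
= 5*0.8290 - (-3)*0.5592
= 5.82
v'_2 = 5*sin(34deg) + (-3)*cos(34deg)
= 5*0.5592 + (-3)*0.8290
= 0.31
v' = 5.82*e1 + 0.31*e2


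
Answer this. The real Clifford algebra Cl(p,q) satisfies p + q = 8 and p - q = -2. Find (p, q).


We need p + q = 8 and p - q = -2.
Adding: 2p = 8 + (-2) = 6, so p = 3.
Then q = 8 - 3 = 5.
(p, q) = (3, 5)


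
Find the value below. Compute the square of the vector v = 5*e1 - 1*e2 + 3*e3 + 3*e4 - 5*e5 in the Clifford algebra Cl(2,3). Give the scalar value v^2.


v^2 = sum of c_i^2 * e_i^2
Positive signature terms (e_i^2 = +1): 5^2 + (-1)^2 = 26
Negative signature terms (e_j^2 = -1): 3^2 + 3^2 + (-5)^2 = 43
v^2 = 26 - 43 = -17


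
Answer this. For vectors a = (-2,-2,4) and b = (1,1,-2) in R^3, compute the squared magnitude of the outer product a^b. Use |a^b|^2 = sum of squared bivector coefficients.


a wedge b = (a1*b2 - a2*b1)*e12 + (a1*b3 - a3*b1)*e13 + (a2*b3 - a3*b2)*e23
e12 coeff: (-2)*1 - (-2)*1 = -2 - (-2) = 0
e13 coeff: (-2)*(-2) - 4*1 = 4 - 4 = 0
e23 coeff: (-2)*(-2) - 4*1 = 4 - 4 = 0
|a wedge b|^2 = 0^2 + 0^2 + 0^2
= 0 + 0 + 0
= 0


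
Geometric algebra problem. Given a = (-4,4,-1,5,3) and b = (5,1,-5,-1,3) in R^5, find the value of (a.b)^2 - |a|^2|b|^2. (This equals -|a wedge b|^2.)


a . b = (-4)*5 + 4*1 + (-1)*(-5) + 5*(-1) + 3*3
= -20 + 4 + 5 + (-5) + 9 = -7
|a|^2 = (-4)^2 + 4^2 + (-1)^2 + 5^2 + 3^2 = 67
|b|^2 = 5^2 + 1^2 + (-5)^2 + (-1)^2 + 3^2 = 61
(a.b)^2 = (-7)^2 = 49
|a|^2 * |b|^2 = 67 * 61 = 4087
Result = 49 - 4087 = -4038


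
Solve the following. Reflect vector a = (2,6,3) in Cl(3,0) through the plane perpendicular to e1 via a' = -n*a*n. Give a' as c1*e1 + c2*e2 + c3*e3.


Reflection formula: a' = -n*a*n, with n = e1 (unit vector, n^2 = 1).
For reflection through hyperplane perp to e1:
The component along e1 flips sign, others stay.
a = (2, 6, 3)
a' = (-2, 6, 3)
a' = -2*e1 + 6*e2 + 3*e3


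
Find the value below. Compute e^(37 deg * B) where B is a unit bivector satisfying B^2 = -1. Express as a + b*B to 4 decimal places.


For a unit bivector B with B^2 = -1, the exponential series gives
e^(theta*B) = cos(theta) + sin(theta)*B (the GA analogue of Euler's formula).
theta = 37 degrees = 0.645772 rad
cos(37 deg) = 0.7986
sin(37 deg) = 0.6018
exp(theta*B) = 0.7986 + 0.6018*B


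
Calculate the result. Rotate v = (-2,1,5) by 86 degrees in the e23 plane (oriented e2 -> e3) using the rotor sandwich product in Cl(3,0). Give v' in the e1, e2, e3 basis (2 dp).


Rotor R = cos(43deg) - sin(43deg)*e23
Rotation angle theta = 2 * 43 = 86 degrees in the e23 plane (e2 -> e3).
The component perpendicular to the plane (e1) is invariant: v'_1 = v1 = -2.00
cos(86deg) = 0.0698, sin(86deg) = 0.9976
v'_2 = v2*cos(theta) - v3*sin(theta) = 1*0.0698 - 5*0.9976 = -4.92
v'_3 = v2*sin(theta) + v3*cos(theta) = 1*0.9976 + 5*0.0698 = 1.35
v' = -2.00*e1 - 4.92*e2 + 1.35*e3


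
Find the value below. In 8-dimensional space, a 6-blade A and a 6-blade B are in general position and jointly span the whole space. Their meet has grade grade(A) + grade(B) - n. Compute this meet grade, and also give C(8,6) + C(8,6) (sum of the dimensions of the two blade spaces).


Meet grade = grade(A) + grade(B) - n
= 6 + 6 - 8 = 4
C(8,6) = 28
C(8,6) = 28
dim_A + dim_B = 28 + 28 = 56


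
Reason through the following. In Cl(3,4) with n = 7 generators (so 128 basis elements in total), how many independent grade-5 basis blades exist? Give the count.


Number of grade-k basis blades in Cl(p,q) with n = p + q is C(n, k).
n = 3 + 4 = 7
C(7, 5) = 7! / (5! * 2!)
= 5040 / (120 * 2)
= 21


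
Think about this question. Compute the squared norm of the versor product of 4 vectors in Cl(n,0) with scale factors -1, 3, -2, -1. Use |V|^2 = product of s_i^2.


Each vector v_i has |v_i|^2 = s_i^2
Squared scales: (-1)^2 = 1, 3^2 = 9, (-2)^2 = 4, (-1)^2 = 1
|V|^2 = 1 * 9 * 4 * 1
= 36


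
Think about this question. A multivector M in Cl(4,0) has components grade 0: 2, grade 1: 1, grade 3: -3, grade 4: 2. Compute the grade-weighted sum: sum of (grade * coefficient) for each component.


Grade-weighted sum = sum of grade_k * coefficient_k
0*2 = 0
1*1 = 1
3*(-3) = -9
4*2 = 8
Total = 0 + 1 + (-9) + 8 = 0


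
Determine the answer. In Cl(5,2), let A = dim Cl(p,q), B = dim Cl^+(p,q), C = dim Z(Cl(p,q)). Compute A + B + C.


n = 5 + 2 = 7
Total dim = 2^7 = 128
Even subalgebra dim = 2^6 = 64
n is odd, so center dim = 2
Sum = 128 + 64 + 2 = 194


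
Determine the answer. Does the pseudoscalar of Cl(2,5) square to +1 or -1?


The pseudoscalar I = e1...e_n (product of all n generators) of Cl(p,q) satisfies I^2 = (-1)^(q + n(n-1)/2).
p = 2, q = 5, n = p + q = 7
n(n-1)/2 = 7 * 6 / 2 = 21
Exponent = q + n(n-1)/2 = 5 + 21 = 26
I^2 = (-1)^26 = +1


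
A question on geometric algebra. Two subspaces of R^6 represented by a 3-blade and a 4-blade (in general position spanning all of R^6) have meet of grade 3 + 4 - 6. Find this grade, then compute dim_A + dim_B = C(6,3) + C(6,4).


Meet grade = grade(A) + grade(B) - n
= 3 + 4 - 6 = 1
C(6,3) = 20
C(6,4) = 15
dim_A + dim_B = 20 + 15 = 35


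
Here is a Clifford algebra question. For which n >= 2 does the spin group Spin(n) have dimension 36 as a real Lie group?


dim Spin(n) = dim so(n) = n(n-1)/2.
Solve n(n-1)/2 = 36, i.e. n^2 - n - 72 = 0.
Discriminant = 1 + 8*36 = 289
n = (1 + sqrt(289))/2 = (1 + 17)/2 = 9


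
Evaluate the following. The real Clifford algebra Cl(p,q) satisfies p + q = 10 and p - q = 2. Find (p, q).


We need p + q = 10 and p - q = 2.
Adding: 2p = 10 + 2 = 12, so p = 6.
Then q = 10 - 6 = 4.
(p, q) = (6, 4)


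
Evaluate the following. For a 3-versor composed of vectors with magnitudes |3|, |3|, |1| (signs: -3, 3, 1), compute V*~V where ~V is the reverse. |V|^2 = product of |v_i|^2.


Each vector v_i has |v_i|^2 = s_i^2
Squared scales: (-3)^2 = 9, 3^2 = 9, 1^2 = 1
|V|^2 = 9 * 9 * 1
= 81


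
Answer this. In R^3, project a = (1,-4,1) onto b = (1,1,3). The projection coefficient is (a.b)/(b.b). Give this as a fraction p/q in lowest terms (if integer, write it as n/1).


Projection coefficient = (a . b) / (b . b)
a . b = 1*1 + (-4)*1 + 1*3
= 1 + (-4) + 3 = 0
b . b = 1^2 + 1^2 + 3^2
= 1 + 1 + 9 = 11
Coefficient = 0/11
In lowest terms: 0/1


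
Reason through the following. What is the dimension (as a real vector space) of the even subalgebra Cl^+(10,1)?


Even subalgebra dimension = 2^(n-1)
n = 10 + 1 = 11
2^(11 - 1) = 2^10 = 1024
Verification: sum of C(11,k) for even k = 1 + 55 + 330 + 462 + 165 + 11 = 1024
Result = 1024


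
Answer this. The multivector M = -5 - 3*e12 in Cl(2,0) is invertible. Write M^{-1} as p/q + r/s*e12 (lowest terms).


M = -5 - 3*e12, where e12^2 = -1.
Since M commutes with its reverse ~M = a - b*e12, M * ~M = a^2 - b^2*e12^2 = a^2 + b^2.
So M^{-1} = ~M / (a^2 + b^2) = (a - b*e12)/(a^2 + b^2).
a^2 + b^2 = 25 + 9 = 34
Scalar part = -5/34 = -5/34
Bivector coeff = 3/34 = 3/34
M^{-1} = -5/34 + 3/34*e12


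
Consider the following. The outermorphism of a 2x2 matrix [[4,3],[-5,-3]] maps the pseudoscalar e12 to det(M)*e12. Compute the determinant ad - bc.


The outermorphism of a linear map f sends e1^e2 to f(e1)^f(e2).
f(e1) = 4*e1 - 5*e2
f(e2) = 3*e1 - 3*e2
f(e1) ^ f(e2) = (4*e1 - 5*e2) ^ (3*e1 - 3*e2)
= 4*(-3)*e12 + (-5)*3*e21
= (-12 - (-15))*e12
= 3*e12
Coefficient = 3


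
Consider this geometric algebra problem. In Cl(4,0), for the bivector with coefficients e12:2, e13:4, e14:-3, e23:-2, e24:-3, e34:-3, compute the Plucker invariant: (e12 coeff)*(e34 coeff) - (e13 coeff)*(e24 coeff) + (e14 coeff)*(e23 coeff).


Plucker relation: af - be + cd
a*f = 2*(-3) = -6
b*e = 4*(-3) = -12
c*d = (-3)*(-2) = 6
af - be + cd = -6 - (-12) + 6
= 12


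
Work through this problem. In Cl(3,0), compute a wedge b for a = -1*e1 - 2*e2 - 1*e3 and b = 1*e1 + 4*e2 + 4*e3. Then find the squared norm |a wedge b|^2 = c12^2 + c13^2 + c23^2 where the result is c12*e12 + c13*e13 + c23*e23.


a wedge b = (a1*b2 - a2*b1)*e12 + (a1*b3 - a3*b1)*e13 + (a2*b3 - a3*b2)*e23
e12 coeff: (-1)*4 - (-2)*1 = -4 - (-2) = -2
e13 coeff: (-1)*4 - (-1)*1 = -4 - (-1) = -3
e23 coeff: (-2)*4 - (-1)*4 = -8 - (-4) = -4
|a wedge b|^2 = (-2)^2 + (-3)^2 + (-4)^2
= 4 + 9 + 16
= 29


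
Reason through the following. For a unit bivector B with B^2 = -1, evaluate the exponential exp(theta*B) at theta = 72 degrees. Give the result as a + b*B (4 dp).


For a unit bivector B with B^2 = -1, the exponential series gives
e^(theta*B) = cos(theta) + sin(theta)*B (the GA analogue of Euler's formula).
theta = 72 degrees = 1.256637 rad
cos(72 deg) = 0.3090
sin(72 deg) = 0.9511
exp(theta*B) = 0.3090 + 0.9511*B


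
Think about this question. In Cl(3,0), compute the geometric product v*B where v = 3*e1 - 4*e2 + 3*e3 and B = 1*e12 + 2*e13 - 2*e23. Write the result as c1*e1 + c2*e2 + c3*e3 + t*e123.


vB has grade-1 (vector) and grade-3 (trivector) parts: vB = (v _| B) + (v ^ B).
Vector part <vB>_1:
  e1: -v2*b12 - v3*b13 = -(-4)*(1) - (3)*(2) = -2
  e2: v1*b12 - v3*b23 = (3)*(1) - (3)*(-2) = 9
  e3: v1*b13 + v2*b23 = (3)*(2) + (-4)*(-2) = 14
Trivector part <vB>_3:
  e123: v1*b23 - v2*b13 + v3*b12 = (3)*(-2) - (-4)*(2) + (3)*(1) = 5
vB = -2*e1 + 9*e2 + 14*e3 + 5*e123


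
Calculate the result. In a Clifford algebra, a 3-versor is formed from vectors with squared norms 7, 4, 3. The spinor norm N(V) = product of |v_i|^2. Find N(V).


Spinor norm N(V) = |v1|^2 * |v2|^2 * ... * |v3|^2
= 7 * 4 * 3
Running product: 7, 28, 84
N(V) = 84


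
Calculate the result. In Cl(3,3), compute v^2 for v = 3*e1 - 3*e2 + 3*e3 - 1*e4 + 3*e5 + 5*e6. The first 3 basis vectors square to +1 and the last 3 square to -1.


v^2 = sum of c_i^2 * e_i^2
Positive signature terms (e_i^2 = +1): 3^2 + (-3)^2 + 3^2 = 27
Negative signature terms (e_j^2 = -1): (-1)^2 + 3^2 + 5^2 = 35
v^2 = 27 - 35 = -8


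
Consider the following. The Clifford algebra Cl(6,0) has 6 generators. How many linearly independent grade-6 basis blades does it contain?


Number of grade-k basis blades in Cl(p,q) with n = p + q is C(n, k).
n = 6 + 0 = 6
C(6, 6) = 6! / (6! * 0!)
= 720 / (720 * 1)
= 1


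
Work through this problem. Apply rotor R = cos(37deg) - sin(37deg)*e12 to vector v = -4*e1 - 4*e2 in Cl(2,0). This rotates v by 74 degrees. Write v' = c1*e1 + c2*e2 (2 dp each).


Rotor R = cos(37deg) - sin(37deg)*e12
Rotation angle theta = 2 * 37 = 74 degrees
v' = R*v*~R rotates v by theta.
cos(74deg) = 0.2756, sin(74deg) = 0.9613
v'_1 = -4*cos(74deg) - (-4)*sin(74deg)
= -4*0.2756 - (-4)*0.9613
= 2.74
v'_2 = -4*sin(74deg) + (-4)*cos(74deg)
= -4*0.9613 + (-4)*0.2756
= -4.95
v' = 2.74*e1 - 4.95*e2
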